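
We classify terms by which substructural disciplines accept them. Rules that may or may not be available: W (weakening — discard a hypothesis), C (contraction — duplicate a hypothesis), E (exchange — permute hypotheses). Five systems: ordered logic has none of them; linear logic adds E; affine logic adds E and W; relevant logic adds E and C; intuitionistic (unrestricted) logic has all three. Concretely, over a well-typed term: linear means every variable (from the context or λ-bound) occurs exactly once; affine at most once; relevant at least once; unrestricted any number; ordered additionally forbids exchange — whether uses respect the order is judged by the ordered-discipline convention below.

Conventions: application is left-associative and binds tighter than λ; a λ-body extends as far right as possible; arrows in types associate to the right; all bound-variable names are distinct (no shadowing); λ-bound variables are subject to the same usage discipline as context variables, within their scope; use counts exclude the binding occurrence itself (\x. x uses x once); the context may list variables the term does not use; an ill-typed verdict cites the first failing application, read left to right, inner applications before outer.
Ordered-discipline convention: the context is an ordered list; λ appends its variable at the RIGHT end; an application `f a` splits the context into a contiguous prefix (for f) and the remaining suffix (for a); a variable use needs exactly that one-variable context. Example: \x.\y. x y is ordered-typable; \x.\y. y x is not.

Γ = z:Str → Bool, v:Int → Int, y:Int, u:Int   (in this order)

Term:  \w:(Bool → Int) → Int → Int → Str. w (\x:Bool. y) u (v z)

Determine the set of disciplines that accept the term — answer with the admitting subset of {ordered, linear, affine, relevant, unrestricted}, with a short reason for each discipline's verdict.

admitted in: none
counts: z=1; v=1; y=1; u=1; w (bound)=1; x (bound)=0
uses in reading order: w, y, u, v, z
typing: ill-typed: an argument Str → Bool mismatches the expected Int
ordered: ✗, the type mismatch rejects it
linear: ✗, not simply typable
affine: ✗, fails simple typing
relevant: ✗, a type mismatch blocks all five
unrestricted: ✗, the type mismatch rejects it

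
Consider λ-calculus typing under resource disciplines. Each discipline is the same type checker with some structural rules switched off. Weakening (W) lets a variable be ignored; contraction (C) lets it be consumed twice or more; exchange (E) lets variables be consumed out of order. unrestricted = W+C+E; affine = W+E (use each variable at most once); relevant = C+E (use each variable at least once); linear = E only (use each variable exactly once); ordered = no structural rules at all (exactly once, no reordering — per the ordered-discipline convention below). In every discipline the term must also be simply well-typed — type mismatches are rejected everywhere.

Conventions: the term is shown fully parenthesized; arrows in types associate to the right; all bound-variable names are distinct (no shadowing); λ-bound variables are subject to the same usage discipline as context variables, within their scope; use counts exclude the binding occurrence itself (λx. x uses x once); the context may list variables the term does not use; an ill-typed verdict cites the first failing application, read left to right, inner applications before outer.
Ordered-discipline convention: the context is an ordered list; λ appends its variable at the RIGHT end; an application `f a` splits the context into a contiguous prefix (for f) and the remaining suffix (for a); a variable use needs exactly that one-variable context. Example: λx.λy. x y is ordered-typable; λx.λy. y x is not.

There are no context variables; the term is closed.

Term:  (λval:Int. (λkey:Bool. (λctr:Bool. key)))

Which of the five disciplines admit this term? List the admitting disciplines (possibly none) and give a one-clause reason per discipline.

admitting disciplines: affine, unrestricted
counts: val (bound): 0×, key (bound): 1×, ctr (bound): 0×
left-to-right use order: key
typing: ✓ — Int -> Bool -> Bool -> Bool
ordered: ✗, val, ctr never used (weakening)
linear: ✗, val, ctr never used (weakening)
affine: ✓, none of val, key, ctr used more than once
relevant: ✗, val, ctr never used (weakening)
unrestricted: ✓, simply typable at Int -> Bool -> Bool -> Bool; W, C, E all held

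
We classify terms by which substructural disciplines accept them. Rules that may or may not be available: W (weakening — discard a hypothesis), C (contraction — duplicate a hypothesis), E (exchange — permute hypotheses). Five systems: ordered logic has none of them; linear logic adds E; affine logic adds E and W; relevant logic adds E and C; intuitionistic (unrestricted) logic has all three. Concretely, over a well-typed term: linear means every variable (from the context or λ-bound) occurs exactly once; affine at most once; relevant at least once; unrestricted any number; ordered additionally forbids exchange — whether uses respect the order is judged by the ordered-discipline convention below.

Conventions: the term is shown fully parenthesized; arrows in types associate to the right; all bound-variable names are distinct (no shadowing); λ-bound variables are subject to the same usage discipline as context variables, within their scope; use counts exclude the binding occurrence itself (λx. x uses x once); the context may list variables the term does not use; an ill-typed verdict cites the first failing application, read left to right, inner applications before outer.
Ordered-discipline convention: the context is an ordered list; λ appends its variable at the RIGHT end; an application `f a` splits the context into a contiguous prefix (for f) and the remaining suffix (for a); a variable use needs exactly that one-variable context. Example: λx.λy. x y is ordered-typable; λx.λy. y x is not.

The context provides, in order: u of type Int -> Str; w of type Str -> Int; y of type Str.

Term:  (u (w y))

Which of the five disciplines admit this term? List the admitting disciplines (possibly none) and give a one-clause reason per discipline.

accepted by: ordered, linear, affine, relevant, unrestricted
use counts: u=1; w=1; y=1
uses in reading order: u, w, y
typing: well-typed — term : Str
ordered: ✓ — u, w, y: once each, no exchange needed
linear: ✓ — single use per variable (u, w, y)
affine: ✓ — at most one use each (u, w, y)
relevant: ✓ — u, w, y: all used, weakening unneeded
unrestricted: ✓ — well-typed at Str; no restrictions here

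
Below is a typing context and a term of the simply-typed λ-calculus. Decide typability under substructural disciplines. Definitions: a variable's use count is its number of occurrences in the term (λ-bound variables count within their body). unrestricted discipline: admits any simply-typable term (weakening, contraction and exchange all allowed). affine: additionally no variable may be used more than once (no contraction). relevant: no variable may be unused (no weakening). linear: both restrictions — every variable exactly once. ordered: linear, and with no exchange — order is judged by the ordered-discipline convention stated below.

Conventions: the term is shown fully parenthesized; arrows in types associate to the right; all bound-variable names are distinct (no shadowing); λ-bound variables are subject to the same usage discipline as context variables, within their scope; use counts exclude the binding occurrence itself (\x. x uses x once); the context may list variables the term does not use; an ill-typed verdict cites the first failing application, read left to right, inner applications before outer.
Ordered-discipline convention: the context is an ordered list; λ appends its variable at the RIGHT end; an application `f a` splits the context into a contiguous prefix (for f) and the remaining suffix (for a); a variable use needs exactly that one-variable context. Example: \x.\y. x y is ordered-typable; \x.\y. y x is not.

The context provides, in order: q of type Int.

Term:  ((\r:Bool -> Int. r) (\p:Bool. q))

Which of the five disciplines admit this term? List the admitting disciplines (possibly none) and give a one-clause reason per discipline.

accepted by: affine, unrestricted
variable uses: q: 1×, r [bound]: 1×, p [bound]: 0×
left-to-right use order: r, q
typing: ✓ — Bool -> Int
ordered: ✗, p left unused
linear: ✗, p left unused
affine: ✓, no duplicate uses among q, r, p
relevant: ✗, p left unused
unrestricted: ✓, type-checks (Bool -> Int) and nothing is barred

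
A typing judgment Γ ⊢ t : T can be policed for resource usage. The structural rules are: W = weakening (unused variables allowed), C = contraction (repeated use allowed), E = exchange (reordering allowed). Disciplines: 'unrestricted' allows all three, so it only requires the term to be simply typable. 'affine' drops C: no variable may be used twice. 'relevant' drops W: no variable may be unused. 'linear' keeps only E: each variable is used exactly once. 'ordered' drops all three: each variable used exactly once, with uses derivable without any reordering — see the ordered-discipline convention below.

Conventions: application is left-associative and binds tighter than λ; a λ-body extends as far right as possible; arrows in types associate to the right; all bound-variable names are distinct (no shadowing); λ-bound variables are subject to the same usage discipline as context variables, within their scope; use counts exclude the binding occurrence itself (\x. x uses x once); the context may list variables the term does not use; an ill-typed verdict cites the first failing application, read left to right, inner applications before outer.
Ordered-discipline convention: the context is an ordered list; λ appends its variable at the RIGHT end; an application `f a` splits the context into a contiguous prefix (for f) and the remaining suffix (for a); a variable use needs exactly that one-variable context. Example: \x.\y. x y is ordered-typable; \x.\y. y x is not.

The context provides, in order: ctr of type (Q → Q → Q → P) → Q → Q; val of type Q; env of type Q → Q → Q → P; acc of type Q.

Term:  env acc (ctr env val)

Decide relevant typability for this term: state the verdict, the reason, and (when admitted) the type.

yes — every one of ctr, val, env, acc appears; term : Q → P
usage: ctr: 1, val: 1, env: 2, acc: 1
uses in reading order: env, acc, ctr, env, val
typing: the term checks, with type Q → P
all disciplines: ordered ✗, linear ✗, affine ✗, relevant ✓, unrestricted ✓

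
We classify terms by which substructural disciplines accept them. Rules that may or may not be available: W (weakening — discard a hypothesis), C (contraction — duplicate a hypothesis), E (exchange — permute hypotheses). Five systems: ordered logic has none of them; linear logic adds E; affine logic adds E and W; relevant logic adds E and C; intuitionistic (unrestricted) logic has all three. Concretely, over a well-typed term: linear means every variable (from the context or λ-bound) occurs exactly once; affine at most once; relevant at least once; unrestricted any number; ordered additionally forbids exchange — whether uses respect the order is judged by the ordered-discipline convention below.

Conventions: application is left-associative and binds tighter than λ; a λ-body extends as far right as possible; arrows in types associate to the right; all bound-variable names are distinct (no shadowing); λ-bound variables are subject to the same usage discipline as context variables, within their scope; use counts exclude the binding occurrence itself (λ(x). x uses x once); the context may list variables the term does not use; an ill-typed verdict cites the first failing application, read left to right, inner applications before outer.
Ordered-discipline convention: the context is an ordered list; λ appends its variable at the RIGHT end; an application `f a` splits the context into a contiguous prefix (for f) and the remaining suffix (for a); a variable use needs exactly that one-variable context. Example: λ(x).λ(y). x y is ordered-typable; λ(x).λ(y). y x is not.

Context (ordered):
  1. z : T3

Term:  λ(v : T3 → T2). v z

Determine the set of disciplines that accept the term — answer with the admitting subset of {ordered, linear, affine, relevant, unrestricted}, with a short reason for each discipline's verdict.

accepted by: linear, affine, relevant, unrestricted
variable uses: z: 1; v [bound]: 1
use order (left to right): v, z
typing: the term checks, with type (T3 → T2) → T2
ordered: ✗ — use order v, z needs exchange
linear: ✓ — single use per variable (z, v)
affine: ✓ — z, v: no repeats, contraction unneeded
relevant: ✓ — every one of z, v appears
unrestricted: ✓ — type-checks ((T3 → T2) → T2) and nothing is barred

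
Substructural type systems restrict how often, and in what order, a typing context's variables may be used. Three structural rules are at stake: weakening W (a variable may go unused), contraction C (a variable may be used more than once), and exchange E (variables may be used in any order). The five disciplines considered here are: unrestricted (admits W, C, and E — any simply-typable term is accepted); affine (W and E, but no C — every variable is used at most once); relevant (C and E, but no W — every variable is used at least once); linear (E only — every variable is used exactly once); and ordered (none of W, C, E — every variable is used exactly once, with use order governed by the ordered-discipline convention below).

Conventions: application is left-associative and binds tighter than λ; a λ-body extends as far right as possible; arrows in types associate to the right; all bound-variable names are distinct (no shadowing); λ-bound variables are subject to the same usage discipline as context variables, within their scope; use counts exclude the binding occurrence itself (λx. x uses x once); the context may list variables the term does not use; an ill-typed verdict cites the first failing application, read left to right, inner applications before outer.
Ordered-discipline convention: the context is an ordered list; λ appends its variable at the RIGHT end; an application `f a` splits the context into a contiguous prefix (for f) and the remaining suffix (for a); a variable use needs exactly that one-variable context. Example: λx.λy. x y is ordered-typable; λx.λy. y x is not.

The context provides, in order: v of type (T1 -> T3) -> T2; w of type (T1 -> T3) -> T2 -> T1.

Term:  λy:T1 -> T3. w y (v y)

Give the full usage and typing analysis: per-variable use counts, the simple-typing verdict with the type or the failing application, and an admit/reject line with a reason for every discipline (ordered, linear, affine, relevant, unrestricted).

usage: v=1; w=1; y (bound)=2
left-to-right use order: w, y, v, y
typing: well-typed — term : (T1 -> T3) -> T1
ordered: ✗ — uses contraction: y ×2
linear: ✗ — uses contraction: y ×2
affine: ✗ — uses contraction: y ×2
relevant: ✓ — none of v, w, y goes unused
unrestricted: ✓ — well-typed at (T1 -> T3) -> T1; no restrictions here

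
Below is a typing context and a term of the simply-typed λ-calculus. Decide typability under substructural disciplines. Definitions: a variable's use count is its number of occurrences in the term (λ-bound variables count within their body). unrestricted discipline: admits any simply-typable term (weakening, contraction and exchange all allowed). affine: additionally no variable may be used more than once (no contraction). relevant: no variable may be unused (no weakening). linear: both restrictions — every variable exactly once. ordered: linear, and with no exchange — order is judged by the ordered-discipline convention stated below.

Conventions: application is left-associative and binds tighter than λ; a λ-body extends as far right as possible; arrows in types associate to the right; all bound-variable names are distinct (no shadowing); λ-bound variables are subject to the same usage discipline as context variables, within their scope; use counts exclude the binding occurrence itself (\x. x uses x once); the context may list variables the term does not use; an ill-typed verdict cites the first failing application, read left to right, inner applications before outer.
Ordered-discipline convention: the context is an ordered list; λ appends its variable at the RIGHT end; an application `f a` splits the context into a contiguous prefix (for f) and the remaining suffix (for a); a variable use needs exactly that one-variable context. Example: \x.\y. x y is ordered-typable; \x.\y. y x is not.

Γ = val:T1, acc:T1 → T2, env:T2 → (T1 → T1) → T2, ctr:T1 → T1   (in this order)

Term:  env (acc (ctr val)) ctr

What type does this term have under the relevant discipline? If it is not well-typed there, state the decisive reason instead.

term : T2
variable uses: val: 1; acc: 1; env: 1; ctr: 2
left-to-right use order: env, acc, ctr, val, ctr
typing: well-typed at T2
per-discipline verdicts: ordered ✗; linear ✗; affine ✗; relevant ✓; unrestricted ✓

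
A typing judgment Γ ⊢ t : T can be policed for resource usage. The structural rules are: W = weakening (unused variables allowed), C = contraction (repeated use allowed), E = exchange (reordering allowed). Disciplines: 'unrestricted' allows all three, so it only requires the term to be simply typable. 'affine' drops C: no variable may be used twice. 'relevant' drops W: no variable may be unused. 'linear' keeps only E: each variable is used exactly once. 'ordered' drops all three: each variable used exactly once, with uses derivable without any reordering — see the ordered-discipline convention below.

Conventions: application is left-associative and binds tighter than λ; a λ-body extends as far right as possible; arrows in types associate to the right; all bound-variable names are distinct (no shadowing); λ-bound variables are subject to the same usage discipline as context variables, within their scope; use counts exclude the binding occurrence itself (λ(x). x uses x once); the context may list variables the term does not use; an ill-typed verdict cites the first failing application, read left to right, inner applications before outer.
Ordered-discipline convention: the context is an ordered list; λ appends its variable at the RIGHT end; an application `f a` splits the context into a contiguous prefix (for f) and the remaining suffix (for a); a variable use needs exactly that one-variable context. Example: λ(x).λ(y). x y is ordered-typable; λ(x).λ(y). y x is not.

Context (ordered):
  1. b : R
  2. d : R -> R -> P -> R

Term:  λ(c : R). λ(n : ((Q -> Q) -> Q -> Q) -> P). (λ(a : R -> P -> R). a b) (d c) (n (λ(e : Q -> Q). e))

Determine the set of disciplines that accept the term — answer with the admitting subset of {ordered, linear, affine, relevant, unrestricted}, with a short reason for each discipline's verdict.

admitted by: linear, affine, relevant, unrestricted
usage: b: 1×; d: 1×; c [bound]: 1×; n [bound]: 1×; a [bound]: 1×; e [bound]: 1×
left-to-right use order: a, b, d, c, n, e
typing: ✓ — R -> (((Q -> Q) -> Q -> Q) -> P) -> R
ordered: ✗, no contiguous prefix/suffix split fits a, b, d, c, n, e
linear: ✓, b, d, c, n, a, e: one use apiece
affine: ✓, no duplicate uses among b, d, c, n, a, e
relevant: ✓, every one of b, d, c, n, a, e appears
unrestricted: ✓, simply typable at R -> (((Q -> Q) -> Q -> Q) -> P) -> R; W, C, E all held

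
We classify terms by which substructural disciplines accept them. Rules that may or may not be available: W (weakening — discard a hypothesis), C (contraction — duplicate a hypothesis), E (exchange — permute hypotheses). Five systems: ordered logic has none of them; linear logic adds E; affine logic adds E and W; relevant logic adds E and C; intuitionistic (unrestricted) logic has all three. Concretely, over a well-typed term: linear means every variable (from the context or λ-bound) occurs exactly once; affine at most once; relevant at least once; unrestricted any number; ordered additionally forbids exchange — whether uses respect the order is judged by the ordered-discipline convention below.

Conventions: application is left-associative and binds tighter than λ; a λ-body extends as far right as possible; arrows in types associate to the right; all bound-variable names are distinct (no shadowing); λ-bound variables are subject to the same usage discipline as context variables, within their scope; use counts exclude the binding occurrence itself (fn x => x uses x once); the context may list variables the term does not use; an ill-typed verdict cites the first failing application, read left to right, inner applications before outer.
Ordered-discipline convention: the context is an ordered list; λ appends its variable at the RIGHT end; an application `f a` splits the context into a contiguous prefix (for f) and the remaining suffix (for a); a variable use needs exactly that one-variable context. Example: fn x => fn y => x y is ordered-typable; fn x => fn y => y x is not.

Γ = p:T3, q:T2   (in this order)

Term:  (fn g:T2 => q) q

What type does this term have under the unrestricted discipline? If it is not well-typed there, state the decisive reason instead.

term : T2
usage: p=0; q=2; g [bound]=0
uses in reading order: q, q
typing: the term checks, with type T2
across the five disciplines: ordered ✗ · linear ✗ · affine ✗ · relevant ✗ · unrestricted ✓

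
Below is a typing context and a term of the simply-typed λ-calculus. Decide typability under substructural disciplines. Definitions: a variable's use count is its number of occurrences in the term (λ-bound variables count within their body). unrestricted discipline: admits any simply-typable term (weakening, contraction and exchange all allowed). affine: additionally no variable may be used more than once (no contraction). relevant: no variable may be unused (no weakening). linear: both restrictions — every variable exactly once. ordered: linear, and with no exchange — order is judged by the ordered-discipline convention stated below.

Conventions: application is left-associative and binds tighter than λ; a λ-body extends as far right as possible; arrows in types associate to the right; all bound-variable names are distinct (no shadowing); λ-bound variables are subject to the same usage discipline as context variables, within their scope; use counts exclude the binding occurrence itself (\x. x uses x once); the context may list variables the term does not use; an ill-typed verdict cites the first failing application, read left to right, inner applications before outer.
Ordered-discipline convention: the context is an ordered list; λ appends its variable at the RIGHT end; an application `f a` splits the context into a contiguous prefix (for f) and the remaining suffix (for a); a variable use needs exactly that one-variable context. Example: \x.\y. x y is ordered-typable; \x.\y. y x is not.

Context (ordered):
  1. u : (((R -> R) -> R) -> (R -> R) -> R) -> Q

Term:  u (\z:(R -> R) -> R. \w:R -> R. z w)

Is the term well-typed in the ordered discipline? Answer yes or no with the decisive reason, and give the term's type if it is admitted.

yes — u, z, w: once each, no exchange needed; term : Q
variable uses: u: 1; z (bound): 1; w (bound): 1
left-to-right use order: u, z, w
typing: well-typed — term : Q
across the five disciplines: ordered ✓, linear ✓, affine ✓, relevant ✓, unrestricted ✓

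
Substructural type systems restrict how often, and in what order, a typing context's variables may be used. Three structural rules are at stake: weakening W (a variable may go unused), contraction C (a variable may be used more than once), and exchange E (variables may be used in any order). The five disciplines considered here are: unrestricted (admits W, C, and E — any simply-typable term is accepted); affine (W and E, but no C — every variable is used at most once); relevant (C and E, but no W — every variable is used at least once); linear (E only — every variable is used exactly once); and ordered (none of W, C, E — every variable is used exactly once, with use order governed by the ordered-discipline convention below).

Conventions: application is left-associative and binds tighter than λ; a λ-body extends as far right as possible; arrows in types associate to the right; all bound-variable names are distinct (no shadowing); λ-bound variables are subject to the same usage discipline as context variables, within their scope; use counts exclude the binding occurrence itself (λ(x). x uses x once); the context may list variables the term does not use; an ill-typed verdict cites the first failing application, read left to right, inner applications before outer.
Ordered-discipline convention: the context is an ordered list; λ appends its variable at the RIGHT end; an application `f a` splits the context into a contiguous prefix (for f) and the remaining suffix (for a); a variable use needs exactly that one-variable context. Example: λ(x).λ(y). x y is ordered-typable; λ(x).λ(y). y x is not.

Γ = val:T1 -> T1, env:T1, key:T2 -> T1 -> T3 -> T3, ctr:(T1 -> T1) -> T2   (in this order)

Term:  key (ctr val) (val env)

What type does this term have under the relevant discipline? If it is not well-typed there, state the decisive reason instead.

term : T3 -> T3
counts: val: 2, env: 1, key: 1, ctr: 1
left-to-right use order: key, ctr, val, val, env
typing: well-typed at T3 -> T3
summary: ordered ✗ · linear ✗ · affine ✗ · relevant ✓ · unrestricted ✓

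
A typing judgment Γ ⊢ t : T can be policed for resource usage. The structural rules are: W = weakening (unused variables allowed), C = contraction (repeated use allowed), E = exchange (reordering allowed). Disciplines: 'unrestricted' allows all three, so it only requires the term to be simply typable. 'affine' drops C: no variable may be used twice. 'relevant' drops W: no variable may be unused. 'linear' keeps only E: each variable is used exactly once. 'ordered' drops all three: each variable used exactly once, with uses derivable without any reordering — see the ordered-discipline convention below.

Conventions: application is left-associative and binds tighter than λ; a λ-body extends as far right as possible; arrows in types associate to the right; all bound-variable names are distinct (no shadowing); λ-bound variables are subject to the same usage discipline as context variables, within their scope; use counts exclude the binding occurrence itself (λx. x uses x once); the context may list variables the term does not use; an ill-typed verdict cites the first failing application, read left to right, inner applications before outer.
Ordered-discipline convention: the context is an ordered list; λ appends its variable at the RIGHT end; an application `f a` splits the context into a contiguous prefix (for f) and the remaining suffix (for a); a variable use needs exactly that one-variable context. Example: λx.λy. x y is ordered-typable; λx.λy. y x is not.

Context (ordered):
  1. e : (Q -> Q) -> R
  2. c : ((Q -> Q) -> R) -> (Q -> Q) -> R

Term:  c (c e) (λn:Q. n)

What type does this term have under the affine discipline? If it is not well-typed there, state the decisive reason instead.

not well-typed under affine — repeated use of c ×2
variable uses: e: 1, c: 2, n [bound]: 1
order of uses: c, c, e, n
typing: the term checks, with type R
all disciplines: ordered ✗ · linear ✗ · affine ✗ · relevant ✓ · unrestricted ✓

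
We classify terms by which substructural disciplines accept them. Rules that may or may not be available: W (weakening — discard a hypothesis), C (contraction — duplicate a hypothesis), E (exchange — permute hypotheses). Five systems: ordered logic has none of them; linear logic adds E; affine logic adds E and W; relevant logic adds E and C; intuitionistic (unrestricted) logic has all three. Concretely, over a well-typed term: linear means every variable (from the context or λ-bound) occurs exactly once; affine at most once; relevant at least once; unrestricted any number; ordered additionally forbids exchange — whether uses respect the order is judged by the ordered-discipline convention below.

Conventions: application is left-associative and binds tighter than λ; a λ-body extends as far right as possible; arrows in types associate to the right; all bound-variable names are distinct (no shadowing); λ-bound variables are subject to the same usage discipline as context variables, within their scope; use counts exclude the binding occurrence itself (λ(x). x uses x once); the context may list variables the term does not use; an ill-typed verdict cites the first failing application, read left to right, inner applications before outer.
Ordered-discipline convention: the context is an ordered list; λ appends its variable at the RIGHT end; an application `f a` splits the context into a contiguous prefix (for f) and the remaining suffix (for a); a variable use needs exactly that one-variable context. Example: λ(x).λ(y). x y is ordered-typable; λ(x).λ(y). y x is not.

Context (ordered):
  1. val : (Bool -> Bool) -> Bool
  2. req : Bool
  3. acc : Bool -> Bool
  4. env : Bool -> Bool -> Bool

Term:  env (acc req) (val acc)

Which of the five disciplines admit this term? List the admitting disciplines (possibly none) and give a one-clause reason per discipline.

admitting disciplines: relevant, unrestricted
variable uses: val=1, req=1, acc=2, env=1
left-to-right use order: env, acc, req, val, acc
typing: well-typed — term : Bool
ordered: ✗ — repeated use of acc ×2
linear: ✗ — repeated use of acc ×2
affine: ✗ — repeated use of acc ×2
relevant: ✓ — every one of val, req, acc, env appears
unrestricted: ✓ — typability at Bool is all that's needed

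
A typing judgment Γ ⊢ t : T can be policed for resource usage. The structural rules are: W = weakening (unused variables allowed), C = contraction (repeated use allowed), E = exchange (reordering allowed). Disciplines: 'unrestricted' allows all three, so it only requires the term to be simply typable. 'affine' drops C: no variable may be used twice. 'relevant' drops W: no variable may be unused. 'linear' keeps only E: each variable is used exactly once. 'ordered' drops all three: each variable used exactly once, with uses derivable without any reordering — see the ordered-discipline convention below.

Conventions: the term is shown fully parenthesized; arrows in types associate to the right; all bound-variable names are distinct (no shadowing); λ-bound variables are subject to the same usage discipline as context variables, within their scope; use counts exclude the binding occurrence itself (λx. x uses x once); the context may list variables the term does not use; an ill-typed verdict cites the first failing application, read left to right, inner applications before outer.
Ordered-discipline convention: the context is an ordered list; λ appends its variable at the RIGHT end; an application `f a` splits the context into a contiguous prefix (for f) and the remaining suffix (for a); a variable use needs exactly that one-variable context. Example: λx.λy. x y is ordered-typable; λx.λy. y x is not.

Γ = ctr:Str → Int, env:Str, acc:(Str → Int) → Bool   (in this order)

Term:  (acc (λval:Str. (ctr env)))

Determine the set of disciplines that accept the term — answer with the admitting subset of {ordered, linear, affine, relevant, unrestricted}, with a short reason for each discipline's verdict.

accepted by: affine, unrestricted
usage: ctr ×1, env ×1, acc ×1, val (λ-bound) ×0
order of uses: acc, ctr, env
typing: the term checks, with type Bool
ordered: ✗, needs weakening: val unused
linear: ✗, needs weakening: val unused
affine: ✓, no duplicate uses among ctr, env, acc, val
relevant: ✗, needs weakening: val unused
unrestricted: ✓, simply typable at Bool; W, C, E all held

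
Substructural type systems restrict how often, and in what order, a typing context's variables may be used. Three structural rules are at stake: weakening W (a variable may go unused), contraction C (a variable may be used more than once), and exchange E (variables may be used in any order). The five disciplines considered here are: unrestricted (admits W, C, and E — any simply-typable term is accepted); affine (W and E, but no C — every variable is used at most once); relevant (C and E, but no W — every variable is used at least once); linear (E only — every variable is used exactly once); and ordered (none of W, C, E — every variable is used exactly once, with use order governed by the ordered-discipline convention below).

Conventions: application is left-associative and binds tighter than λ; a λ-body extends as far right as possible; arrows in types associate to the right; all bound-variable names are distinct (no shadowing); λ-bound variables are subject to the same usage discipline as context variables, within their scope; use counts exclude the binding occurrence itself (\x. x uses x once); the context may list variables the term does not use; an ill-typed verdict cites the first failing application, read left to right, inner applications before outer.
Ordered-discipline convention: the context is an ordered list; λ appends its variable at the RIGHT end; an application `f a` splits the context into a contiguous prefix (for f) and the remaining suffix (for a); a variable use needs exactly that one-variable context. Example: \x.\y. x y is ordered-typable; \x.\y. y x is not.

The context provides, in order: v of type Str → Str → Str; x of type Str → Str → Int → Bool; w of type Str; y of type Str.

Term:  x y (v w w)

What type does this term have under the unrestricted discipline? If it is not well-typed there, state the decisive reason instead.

term : Int → Bool
usage: v: 1; x: 1; w: 2; y: 1
left-to-right use order: x, y, v, w, w
typing: well-typed — term : Int → Bool
per-discipline verdicts: ordered ✗; linear ✗; affine ✗; relevant ✓; unrestricted ✓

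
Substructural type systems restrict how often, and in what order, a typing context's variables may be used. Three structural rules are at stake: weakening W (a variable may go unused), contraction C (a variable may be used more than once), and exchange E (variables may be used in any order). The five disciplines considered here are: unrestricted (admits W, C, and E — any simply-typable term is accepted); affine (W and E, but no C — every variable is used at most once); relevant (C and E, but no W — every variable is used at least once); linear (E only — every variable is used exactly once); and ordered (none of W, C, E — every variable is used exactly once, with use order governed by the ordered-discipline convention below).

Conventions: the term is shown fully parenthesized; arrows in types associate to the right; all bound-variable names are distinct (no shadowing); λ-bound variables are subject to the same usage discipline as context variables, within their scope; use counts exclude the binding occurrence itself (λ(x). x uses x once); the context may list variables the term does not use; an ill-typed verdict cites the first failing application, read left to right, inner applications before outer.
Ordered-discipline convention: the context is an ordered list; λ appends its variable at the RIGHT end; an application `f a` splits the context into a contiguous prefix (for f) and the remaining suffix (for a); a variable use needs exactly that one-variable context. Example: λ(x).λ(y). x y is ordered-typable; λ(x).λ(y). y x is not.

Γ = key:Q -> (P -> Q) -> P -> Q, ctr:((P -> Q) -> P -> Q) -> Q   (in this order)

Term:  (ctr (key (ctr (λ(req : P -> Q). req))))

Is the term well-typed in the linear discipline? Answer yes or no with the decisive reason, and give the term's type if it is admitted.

no — ctr ×2 used more than once (contraction)
variable uses: key: 1×, ctr: 2×, req (λ-bound): 1×
order of uses: ctr, key, ctr, req
typing: ✓ — Q
across the five disciplines: ordered ✗; linear ✗; affine ✗; relevant ✓; unrestricted ✓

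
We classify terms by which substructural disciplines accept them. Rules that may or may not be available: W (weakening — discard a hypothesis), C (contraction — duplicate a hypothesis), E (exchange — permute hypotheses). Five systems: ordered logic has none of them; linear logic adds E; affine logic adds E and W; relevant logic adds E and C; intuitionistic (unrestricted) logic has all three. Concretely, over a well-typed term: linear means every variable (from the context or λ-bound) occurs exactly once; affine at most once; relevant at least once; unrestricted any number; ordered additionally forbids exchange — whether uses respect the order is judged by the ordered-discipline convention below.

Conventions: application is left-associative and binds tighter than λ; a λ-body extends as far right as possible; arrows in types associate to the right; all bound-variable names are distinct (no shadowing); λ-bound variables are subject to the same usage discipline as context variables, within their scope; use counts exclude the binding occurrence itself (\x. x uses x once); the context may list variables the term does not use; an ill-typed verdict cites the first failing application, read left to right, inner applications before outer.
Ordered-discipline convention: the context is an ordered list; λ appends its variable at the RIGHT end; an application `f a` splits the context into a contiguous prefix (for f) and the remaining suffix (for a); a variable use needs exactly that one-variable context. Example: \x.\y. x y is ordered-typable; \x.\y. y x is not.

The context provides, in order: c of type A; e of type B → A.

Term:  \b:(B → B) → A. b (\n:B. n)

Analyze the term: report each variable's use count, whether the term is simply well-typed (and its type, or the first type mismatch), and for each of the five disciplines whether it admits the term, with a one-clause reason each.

variable uses: c: 0, e: 0, b (bound): 1, n (bound): 1
order of uses: b, n
typing: well-typed — term : ((B → B) → A) → A
ordered ✗ (needs weakening: c, e unused)
linear ✗ (needs weakening: c, e unused)
affine ✓ (no duplicate uses among c, e, b, n)
relevant ✗ (needs weakening: c, e unused)
unrestricted ✓ (well-typed at ((B → B) → A) → A; no restrictions here)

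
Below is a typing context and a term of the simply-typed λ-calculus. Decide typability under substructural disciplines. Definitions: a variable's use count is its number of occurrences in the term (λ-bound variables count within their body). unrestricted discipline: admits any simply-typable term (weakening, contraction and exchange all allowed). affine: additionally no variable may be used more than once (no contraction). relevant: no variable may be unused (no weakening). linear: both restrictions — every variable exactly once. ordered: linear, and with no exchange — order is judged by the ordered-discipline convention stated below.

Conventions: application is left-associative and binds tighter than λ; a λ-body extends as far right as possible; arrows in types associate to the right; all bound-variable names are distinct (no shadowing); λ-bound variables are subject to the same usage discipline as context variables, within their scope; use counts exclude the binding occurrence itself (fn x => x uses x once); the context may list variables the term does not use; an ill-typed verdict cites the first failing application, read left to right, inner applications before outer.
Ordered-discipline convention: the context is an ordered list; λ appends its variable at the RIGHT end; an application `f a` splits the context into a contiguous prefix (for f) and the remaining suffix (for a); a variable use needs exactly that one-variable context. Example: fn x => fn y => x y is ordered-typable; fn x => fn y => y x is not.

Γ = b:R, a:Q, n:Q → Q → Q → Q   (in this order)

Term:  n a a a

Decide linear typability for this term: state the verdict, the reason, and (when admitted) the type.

no — a ×3 used more than once (contraction); b never used (weakening)
variable uses: b=0; a=3; n=1
use order (left to right): n, a, a, a
typing: well-typed at Q
per-discipline verdicts: ordered ✗, linear ✗, affine ✗, relevant ✗, unrestricted ✓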